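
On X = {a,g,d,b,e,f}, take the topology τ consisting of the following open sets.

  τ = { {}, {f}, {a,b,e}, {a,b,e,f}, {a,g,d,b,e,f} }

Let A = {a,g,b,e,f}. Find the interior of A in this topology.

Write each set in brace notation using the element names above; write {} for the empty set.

U open, U⊆A: {}, {f}, {a,b,e}, {a,b,e,f}. int(A) = ⋃ = {a,b,e,f}

{a,b,e,f}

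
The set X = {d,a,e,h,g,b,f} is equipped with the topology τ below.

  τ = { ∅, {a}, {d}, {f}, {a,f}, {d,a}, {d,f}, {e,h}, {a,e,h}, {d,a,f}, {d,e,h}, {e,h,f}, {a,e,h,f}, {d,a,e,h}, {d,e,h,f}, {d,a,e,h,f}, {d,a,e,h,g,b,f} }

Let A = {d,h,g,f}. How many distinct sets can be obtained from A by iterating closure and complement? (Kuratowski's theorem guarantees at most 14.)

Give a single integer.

cl via duality: int({a,e,b}) = {a}, so X∖{a} = {d,e,h,g,b,f}
Write k for closure, c for complement:
  1. A     = {d,h,g,f}
  2. kA    = {d,e,h,g,b,f}
  3. cA    = {a,e,b}
  4. ckA   = {a}
  5. kcA   = {a,e,h,g,b}
  6. kckA  = {a,g,b}
  7. ckcA  = {d,f}
  8. ckckA = {d,e,h,f}
  9. kckcA = {d,g,b,f}
  10. ckckcA = {a,e,h}
applying k or c yields no new set

10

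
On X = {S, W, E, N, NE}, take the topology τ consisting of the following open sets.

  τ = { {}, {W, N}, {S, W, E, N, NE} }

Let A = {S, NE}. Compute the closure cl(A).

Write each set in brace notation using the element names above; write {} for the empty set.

{S, E, NE}

closure: X∖int(X∖A) = X∖{W, N} = {S, E, NE}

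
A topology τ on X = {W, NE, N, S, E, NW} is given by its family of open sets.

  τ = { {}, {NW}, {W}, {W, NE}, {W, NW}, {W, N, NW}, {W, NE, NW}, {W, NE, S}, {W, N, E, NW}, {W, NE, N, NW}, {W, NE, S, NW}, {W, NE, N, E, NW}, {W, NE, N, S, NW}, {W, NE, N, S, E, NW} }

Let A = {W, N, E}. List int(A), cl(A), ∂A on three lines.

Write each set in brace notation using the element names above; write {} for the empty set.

int(A) = {W}
cl(A)  = {W, NE, N, S, E}
∂A     = {NE, N, S, E}

interior: largest open inside A is {W} (from {}, {W})
cl via duality: int({NE, S, NW}) = {NW}, so X∖{NW} = {W, NE, N, S, E}
cl∖int = {NE, N, S, E}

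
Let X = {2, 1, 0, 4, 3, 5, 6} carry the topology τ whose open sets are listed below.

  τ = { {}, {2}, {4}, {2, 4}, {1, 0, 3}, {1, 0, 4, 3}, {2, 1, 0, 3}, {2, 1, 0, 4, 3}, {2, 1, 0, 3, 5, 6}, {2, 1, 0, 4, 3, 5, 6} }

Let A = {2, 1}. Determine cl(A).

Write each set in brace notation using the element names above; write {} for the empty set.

{2, 1, 0, 3, 5, 6}

complement {0, 4, 3, 5, 6}; its interior {4}; cl(A) = X∖{4} = {2, 1, 0, 3, 5, 6}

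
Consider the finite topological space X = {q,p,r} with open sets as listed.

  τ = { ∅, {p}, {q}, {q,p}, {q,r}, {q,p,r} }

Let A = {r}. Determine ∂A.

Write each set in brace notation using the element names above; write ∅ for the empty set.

opens ⊆ A: ∅; union → int = ∅
complement {q,p}; its interior {q,p}; cl(A) = X∖{q,p} = {r}
boundary = {r} ∖ ∅ = {r}

{r}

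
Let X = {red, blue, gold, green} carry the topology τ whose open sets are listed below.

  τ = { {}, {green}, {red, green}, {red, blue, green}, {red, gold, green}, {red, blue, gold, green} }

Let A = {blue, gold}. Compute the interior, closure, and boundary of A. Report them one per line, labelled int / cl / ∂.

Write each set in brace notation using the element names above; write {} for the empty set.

interior: largest open inside A is {} (from {})
cl via duality: int({red, green}) = {red, green}, so X∖{red, green} = {blue, gold}
cl∖int = {blue, gold}

int(A) = {}
cl(A)  = {blue, gold}
∂A     = {blue, gold}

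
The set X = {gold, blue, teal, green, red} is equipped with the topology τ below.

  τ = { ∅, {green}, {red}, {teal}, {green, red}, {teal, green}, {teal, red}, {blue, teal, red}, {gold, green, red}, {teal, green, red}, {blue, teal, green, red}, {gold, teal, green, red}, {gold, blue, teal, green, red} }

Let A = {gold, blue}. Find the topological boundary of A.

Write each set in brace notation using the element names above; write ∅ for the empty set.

opens ⊆ A: ∅; union → int = ∅
complement {teal, green, red}; its interior {teal, green, red}; cl(A) = X∖{teal, green, red} = {gold, blue}
boundary = {gold, blue} ∖ ∅ = {gold, blue}

{gold, blue}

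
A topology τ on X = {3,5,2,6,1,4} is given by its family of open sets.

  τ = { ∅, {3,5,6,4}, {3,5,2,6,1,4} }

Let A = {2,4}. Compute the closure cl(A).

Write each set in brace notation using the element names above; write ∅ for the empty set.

complement {3,5,6,1}; its interior ∅; cl(A) = X∖∅ = {3,5,2,6,1,4}

{3,5,2,6,1,4}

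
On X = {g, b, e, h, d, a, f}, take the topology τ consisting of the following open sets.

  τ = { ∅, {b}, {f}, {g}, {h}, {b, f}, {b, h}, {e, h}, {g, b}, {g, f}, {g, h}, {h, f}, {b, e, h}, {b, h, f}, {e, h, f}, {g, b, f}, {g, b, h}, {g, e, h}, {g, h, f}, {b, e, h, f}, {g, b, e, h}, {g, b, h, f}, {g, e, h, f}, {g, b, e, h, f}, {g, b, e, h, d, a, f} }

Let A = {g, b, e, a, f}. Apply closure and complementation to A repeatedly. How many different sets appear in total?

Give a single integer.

cl via duality: int({h, d}) = {h}, so X∖{h} = {g, b, e, d, a, f}
Write k for closure, c for complement:
  1. A     = {g, b, e, a, f}
  2. kA    = {g, b, e, d, a, f}
  3. cA    = {h, d}
  4. ckA   = {h}
  5. kcA   = {e, h, d, a}
  6. ckcA  = {g, b, f}
  7. kckcA = {g, b, d, a, f}
  8. ckckcA = {e, h}
applying k or c yields no new set

8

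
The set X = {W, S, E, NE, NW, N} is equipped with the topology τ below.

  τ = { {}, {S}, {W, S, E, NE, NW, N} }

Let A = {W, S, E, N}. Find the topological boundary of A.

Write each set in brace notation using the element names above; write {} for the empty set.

U open, U⊆A: {}, {S}. int(A) = ⋃ = {S}
X∖A={NE, NW}, int(X∖A)={}, hence cl(A)={W, S, E, NE, NW, N}
∂A: remove int from cl → {W, E, NE, NW, N}

{W, E, NE, NW, N}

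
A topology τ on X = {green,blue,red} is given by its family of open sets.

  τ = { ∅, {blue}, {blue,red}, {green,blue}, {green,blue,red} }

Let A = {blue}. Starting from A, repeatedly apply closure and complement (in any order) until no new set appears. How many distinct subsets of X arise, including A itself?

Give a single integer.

4

closure: X∖int(X∖A) = X∖∅ = {green,blue,red}
Let k=closure and c=complement:
  1. A     = {blue}
  2. kA    = {green,blue,red}
  3. cA    = {green,red}
  4. ckA   = ∅
— saturated at 4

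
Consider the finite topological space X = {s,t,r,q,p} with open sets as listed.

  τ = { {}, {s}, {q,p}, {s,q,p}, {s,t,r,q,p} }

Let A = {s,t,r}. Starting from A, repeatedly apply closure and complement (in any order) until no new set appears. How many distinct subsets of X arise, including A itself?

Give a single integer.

cl via duality: int({q,p}) = {q,p}, so X∖{q,p} = {s,t,r}
Write k for closure, c for complement:
  1. A     = {s,t,r}
  2. cA    = {q,p}
  3. kcA   = {t,r,q,p}
  4. ckcA  = {s}
applying k or c yields no new set

4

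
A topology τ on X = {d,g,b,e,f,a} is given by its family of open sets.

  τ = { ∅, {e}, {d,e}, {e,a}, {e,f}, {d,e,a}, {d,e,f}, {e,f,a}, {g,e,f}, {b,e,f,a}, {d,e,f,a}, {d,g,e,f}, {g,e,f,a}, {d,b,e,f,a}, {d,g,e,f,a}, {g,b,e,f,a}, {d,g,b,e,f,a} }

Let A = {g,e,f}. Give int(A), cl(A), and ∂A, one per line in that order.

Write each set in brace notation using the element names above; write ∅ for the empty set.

int(A) = {g,e,f}
cl(A)  = {d,g,b,e,f,a}
∂A     = {d,b,a}

U open, U⊆A: ∅, {e}, {e,f}, {g,e,f}. int(A) = ⋃ = {g,e,f}
X∖A={d,b,a}, int(X∖A)=∅, hence cl(A)={d,g,b,e,f,a}
∂A: remove int from cl → {d,b,a}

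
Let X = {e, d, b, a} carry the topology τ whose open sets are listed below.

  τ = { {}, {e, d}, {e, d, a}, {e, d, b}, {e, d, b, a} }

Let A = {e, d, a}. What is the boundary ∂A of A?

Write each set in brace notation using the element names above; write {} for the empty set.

U open, U⊆A: {}, {e, d}, {e, d, a}. int(A) = ⋃ = {e, d, a}
X∖A={b}, int(X∖A)={}, hence cl(A)={e, d, b, a}
∂A: remove int from cl → {b}

{b}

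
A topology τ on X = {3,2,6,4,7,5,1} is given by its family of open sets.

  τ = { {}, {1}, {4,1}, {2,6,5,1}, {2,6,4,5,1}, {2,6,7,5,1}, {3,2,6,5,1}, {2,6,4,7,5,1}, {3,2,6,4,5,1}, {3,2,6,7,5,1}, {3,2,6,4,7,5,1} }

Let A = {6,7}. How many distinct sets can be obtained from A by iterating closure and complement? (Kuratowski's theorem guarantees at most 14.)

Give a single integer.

closure: X∖int(X∖A) = X∖{4,1} = {3,2,6,7,5}
Let k=closure and c=complement:
  1. A     = {6,7}
  2. kA    = {3,2,6,7,5}
  3. cA    = {3,2,4,5,1}
  4. ckA   = {4,1}
  5. kcA   = {3,2,6,4,7,5,1}
  6. ckcA  = {}
— saturated at 6

6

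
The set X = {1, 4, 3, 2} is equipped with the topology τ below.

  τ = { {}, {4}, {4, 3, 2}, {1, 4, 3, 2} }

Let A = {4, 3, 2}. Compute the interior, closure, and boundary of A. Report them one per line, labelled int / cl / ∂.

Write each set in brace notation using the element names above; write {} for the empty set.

int(A) = {4, 3, 2}
cl(A)  = {1, 4, 3, 2}
∂A     = {1}

opens ⊆ A: {}, {4}, {4, 3, 2}; union → int = {4, 3, 2}
complement {1}; its interior {}; cl(A) = X∖{} = {1, 4, 3, 2}
boundary = {1, 4, 3, 2} ∖ {4, 3, 2} = {1}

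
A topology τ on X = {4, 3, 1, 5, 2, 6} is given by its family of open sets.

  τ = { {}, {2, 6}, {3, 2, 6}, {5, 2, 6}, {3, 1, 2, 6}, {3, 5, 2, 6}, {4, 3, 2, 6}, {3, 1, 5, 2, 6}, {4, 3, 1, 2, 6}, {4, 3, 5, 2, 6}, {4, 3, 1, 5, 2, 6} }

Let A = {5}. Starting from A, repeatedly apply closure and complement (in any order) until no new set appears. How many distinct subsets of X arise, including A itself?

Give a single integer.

X∖A={4, 3, 1, 2, 6}, int(X∖A)={4, 3, 1, 2, 6}, hence cl(A)={5}
Orbit (k=closure, c=complement):
  1. A     = {5}
  2. cA    = {4, 3, 1, 2, 6}
  3. kcA   = {4, 3, 1, 5, 2, 6}
  4. ckcA  = {}
(closed under both — stop)

4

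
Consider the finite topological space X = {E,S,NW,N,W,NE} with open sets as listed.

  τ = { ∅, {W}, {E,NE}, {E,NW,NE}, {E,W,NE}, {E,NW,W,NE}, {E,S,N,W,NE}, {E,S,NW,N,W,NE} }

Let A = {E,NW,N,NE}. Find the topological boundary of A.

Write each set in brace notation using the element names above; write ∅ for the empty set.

opens ⊆ A: ∅, {E,NE}, {E,NW,NE}; union → int = {E,NW,NE}
complement {S,W}; its interior {W}; cl(A) = X∖{W} = {E,S,NW,N,NE}
boundary = {E,S,NW,N,NE} ∖ {E,NW,NE} = {S,N}

{S,N}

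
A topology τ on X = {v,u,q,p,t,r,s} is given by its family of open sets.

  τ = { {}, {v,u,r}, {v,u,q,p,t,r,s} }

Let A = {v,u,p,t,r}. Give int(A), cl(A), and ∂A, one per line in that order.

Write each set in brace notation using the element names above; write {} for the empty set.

U open, U⊆A: {}, {v,u,r}. int(A) = ⋃ = {v,u,r}
X∖A={q,s}, int(X∖A)={}, hence cl(A)={v,u,q,p,t,r,s}
∂A: remove int from cl → {q,p,t,s}

int(A) = {v,u,r}
cl(A)  = {v,u,q,p,t,r,s}
∂A     = {q,p,t,s}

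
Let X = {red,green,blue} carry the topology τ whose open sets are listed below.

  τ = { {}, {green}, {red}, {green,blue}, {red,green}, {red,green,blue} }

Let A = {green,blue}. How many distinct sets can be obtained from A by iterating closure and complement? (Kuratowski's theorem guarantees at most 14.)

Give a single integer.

X∖A={red}, int(X∖A)={red}, hence cl(A)={green,blue}
Orbit (k=closure, c=complement):
  1. A     = {green,blue}
  2. cA    = {red}
(closed under both — stop)

2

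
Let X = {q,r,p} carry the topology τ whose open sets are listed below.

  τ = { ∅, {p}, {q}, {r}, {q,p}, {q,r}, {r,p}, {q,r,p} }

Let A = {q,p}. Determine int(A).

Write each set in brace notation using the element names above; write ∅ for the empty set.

{q,p}

U open, U⊆A: ∅, {q}, {p}, {q,p}. int(A) = ⋃ = {q,p}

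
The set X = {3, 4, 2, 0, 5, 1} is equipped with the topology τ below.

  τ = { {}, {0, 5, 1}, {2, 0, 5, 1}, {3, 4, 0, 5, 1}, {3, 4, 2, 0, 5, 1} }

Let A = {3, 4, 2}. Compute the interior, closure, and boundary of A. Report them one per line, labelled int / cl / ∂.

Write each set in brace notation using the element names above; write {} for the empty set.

interior: largest open inside A is {} (from {})
cl via duality: int({0, 5, 1}) = {0, 5, 1}, so X∖{0, 5, 1} = {3, 4, 2}
cl∖int = {3, 4, 2}

int(A) = {}
cl(A)  = {3, 4, 2}
∂A     = {3, 4, 2}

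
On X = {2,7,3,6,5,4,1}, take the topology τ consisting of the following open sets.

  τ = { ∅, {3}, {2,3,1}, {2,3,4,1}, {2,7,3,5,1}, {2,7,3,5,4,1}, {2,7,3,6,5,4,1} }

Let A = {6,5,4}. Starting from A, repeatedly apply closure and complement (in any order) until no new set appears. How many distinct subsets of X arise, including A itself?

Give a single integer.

complement {2,7,3,1}; its interior {2,3,1}; cl(A) = X∖{2,3,1} = {7,6,5,4}
With k = closure, c = complement:
  1. A     = {6,5,4}
  2. kA    = {7,6,5,4}
  3. cA    = {2,7,3,1}
  4. ckA   = {2,3,1}
  5. kcA   = {2,7,3,6,5,4,1}
  6. ckcA  = ∅
k, c of each give nothing new

6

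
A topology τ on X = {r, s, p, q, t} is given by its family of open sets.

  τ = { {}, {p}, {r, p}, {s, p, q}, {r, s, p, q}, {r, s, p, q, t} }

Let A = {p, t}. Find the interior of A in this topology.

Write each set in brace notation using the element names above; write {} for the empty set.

{p}

open subsets of A: {}, {p}; so int(A) = {p}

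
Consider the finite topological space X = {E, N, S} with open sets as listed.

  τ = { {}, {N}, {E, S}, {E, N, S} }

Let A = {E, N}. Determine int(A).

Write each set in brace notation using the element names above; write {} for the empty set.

U open, U⊆A: {}, {N}. int(A) = ⋃ = {N}

{N}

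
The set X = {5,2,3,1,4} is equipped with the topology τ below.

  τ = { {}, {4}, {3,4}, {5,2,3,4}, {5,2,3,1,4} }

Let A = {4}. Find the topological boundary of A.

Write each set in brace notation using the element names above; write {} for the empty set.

open subsets of A: {}, {4}; so int(A) = {4}
closure: X∖int(X∖A) = X∖{} = {5,2,3,1,4}
∂A = {5,2,3,1,4} minus {4} = {5,2,3,1}

{5,2,3,1}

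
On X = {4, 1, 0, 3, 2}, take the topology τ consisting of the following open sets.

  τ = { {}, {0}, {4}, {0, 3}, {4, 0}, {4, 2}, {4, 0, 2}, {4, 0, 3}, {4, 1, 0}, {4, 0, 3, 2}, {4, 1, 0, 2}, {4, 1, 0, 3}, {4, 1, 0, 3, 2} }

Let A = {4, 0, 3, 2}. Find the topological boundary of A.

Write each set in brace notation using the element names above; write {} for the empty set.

{1}

U open, U⊆A: {}, {4}, {0}, {0, 3}, {4, 0}, {4, 2}, {4, 0, 2}, {4, 0, 3}, {4, 0, 3, 2}. int(A) = ⋃ = {4, 0, 3, 2}
X∖A={1}, int(X∖A)={}, hence cl(A)={4, 1, 0, 3, 2}
∂A: remove int from cl → {1}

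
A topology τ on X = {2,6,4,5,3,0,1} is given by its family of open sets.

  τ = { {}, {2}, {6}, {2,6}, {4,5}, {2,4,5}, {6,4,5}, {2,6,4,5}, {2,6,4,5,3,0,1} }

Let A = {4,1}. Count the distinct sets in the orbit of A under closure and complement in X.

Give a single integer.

8

X∖A={2,6,5,3,0}, int(X∖A)={2,6}, hence cl(A)={4,5,3,0,1}
Orbit (k=closure, c=complement):
  1. A     = {4,1}
  2. kA    = {4,5,3,0,1}
  3. cA    = {2,6,5,3,0}
  4. ckA   = {2,6}
  5. kcA   = {2,6,4,5,3,0,1}
  6. kckA  = {2,6,3,0,1}
  7. ckcA  = {}
  8. ckckA = {4,5}
(closed under both — stop)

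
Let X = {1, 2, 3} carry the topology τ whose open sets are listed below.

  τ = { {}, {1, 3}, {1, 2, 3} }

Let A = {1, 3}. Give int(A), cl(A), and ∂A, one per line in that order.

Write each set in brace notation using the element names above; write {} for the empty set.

U open, U⊆A: {}, {1, 3}. int(A) = ⋃ = {1, 3}
X∖A={2}, int(X∖A)={}, hence cl(A)={1, 2, 3}
∂A: remove int from cl → {2}

int(A) = {1, 3}
cl(A)  = {1, 2, 3}
∂A     = {2}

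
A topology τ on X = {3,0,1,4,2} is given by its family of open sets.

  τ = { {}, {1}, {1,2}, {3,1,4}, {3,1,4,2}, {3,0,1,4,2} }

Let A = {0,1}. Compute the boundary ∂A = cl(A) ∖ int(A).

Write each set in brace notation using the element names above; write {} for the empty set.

open subsets of A: {}, {1}; so int(A) = {1}
closure: X∖int(X∖A) = X∖{} = {3,0,1,4,2}
∂A = {3,0,1,4,2} minus {1} = {3,0,4,2}

{3,0,4,2}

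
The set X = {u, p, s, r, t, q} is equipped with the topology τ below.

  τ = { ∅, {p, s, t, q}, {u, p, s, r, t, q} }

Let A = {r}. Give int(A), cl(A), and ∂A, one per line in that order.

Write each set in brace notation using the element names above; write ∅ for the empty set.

interior: largest open inside A is ∅ (from ∅)
cl via duality: int({u, p, s, t, q}) = {p, s, t, q}, so X∖{p, s, t, q} = {u, r}
cl∖int = {u, r}

int(A) = ∅
cl(A)  = {u, r}
∂A     = {u, r}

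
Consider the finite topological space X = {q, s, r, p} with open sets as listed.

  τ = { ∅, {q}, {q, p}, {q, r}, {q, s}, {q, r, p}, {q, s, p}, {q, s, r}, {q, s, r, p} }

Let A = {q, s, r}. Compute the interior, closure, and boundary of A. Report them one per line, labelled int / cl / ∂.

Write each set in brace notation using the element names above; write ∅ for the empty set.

U open, U⊆A: ∅, {q}, {q, s}, {q, r}, {q, s, r}. int(A) = ⋃ = {q, s, r}
X∖A={p}, int(X∖A)=∅, hence cl(A)={q, s, r, p}
∂A: remove int from cl → {p}

int(A) = {q, s, r}
cl(A)  = {q, s, r, p}
∂A     = {p}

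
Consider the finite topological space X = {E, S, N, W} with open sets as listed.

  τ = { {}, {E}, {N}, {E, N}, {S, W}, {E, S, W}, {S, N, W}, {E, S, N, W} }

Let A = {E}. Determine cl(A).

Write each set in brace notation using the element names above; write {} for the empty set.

{E}

cl via duality: int({S, N, W}) = {S, N, W}, so X∖{S, N, W} = {E}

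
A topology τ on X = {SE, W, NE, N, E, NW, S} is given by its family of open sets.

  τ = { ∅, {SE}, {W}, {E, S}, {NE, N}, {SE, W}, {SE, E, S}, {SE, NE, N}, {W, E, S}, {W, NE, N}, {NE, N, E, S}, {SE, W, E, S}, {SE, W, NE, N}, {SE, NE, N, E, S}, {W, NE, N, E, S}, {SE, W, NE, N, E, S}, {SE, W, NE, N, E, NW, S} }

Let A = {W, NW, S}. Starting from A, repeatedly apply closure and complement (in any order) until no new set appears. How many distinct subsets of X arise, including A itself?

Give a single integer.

closure: X∖int(X∖A) = X∖{SE, NE, N} = {W, E, NW, S}
Let k=closure and c=complement:
  1. A     = {W, NW, S}
  2. kA    = {W, E, NW, S}
  3. cA    = {SE, NE, N, E}
  4. ckA   = {SE, NE, N}
  5. kcA   = {SE, NE, N, E, NW, S}
  6. kckA  = {SE, NE, N, NW}
  7. ckcA  = {W}
  8. ckckA = {W, E, S}
  9. kckcA = {W, NW}
  10. ckckcA = {SE, NE, N, E, S}
— saturated at 10

10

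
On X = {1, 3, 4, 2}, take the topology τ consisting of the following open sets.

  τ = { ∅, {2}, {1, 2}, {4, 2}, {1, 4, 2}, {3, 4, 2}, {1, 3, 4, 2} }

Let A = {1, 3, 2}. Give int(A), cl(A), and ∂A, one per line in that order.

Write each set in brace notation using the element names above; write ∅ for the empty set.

int(A) = {1, 2}
cl(A)  = {1, 3, 4, 2}
∂A     = {3, 4}

opens ⊆ A: ∅, {2}, {1, 2}; union → int = {1, 2}
complement {4}; its interior ∅; cl(A) = X∖∅ = {1, 3, 4, 2}
boundary = {1, 3, 4, 2} ∖ {1, 2} = {3, 4}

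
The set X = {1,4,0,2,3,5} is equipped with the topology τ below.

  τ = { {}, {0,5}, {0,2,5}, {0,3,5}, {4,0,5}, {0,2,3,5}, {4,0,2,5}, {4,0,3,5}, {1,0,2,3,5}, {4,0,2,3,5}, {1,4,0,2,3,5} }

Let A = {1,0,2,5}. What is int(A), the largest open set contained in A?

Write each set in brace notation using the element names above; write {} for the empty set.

opens ⊆ A: {}, {0,5}, {0,2,5}; union → int = {0,2,5}

{0,2,5}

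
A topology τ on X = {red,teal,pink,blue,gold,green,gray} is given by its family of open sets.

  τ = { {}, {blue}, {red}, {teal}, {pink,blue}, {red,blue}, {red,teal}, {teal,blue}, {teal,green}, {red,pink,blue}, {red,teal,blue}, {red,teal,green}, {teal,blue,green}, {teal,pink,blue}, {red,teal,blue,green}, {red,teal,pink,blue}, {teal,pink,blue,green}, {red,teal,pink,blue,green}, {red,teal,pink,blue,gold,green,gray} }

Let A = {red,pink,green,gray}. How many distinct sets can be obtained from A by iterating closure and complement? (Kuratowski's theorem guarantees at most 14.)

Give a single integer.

8

complement {teal,blue,gold}; its interior {teal,blue}; cl(A) = X∖{teal,blue} = {red,pink,gold,green,gray}
With k = closure, c = complement:
  1. A     = {red,pink,green,gray}
  2. kA    = {red,pink,gold,green,gray}
  3. cA    = {teal,blue,gold}
  4. ckA   = {teal,blue}
  5. kcA   = {teal,pink,blue,gold,green,gray}
  6. ckcA  = {red}
  7. kckcA = {red,gold,gray}
  8. ckckcA = {teal,pink,blue,green}
k, c of each give nothing new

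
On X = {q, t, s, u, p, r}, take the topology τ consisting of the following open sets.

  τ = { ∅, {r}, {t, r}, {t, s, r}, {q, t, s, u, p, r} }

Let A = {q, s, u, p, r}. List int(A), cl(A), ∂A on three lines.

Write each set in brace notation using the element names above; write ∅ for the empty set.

int(A) = {r}
cl(A)  = {q, t, s, u, p, r}
∂A     = {q, t, s, u, p}

U open, U⊆A: ∅, {r}. int(A) = ⋃ = {r}
X∖A={t}, int(X∖A)=∅, hence cl(A)={q, t, s, u, p, r}
∂A: remove int from cl → {q, t, s, u, p}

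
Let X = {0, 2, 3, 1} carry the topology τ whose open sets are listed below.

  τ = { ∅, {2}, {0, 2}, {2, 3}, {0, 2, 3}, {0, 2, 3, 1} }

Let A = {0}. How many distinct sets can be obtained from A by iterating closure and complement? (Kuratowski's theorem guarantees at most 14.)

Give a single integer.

closure: X∖int(X∖A) = X∖{2, 3} = {0, 1}
Let k=closure and c=complement:
  1. A     = {0}
  2. kA    = {0, 1}
  3. cA    = {2, 3, 1}
  4. ckA   = {2, 3}
  5. kcA   = {0, 2, 3, 1}
  6. ckcA  = ∅
— saturated at 6

6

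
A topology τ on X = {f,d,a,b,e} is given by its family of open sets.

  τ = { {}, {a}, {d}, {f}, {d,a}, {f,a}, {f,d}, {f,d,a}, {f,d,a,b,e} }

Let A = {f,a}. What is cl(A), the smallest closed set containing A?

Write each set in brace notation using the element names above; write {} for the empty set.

{f,a,b,e}

X∖A={d,b,e}, int(X∖A)={d}, hence cl(A)={f,a,b,e}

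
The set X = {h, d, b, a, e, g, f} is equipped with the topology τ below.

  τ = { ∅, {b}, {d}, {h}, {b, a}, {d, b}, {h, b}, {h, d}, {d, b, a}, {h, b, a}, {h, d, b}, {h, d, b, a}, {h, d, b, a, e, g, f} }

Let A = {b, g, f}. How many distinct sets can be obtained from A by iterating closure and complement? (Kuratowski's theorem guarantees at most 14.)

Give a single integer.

8

closure: X∖int(X∖A) = X∖{h, d} = {b, a, e, g, f}
Let k=closure and c=complement:
  1. A     = {b, g, f}
  2. kA    = {b, a, e, g, f}
  3. cA    = {h, d, a, e}
  4. ckA   = {h, d}
  5. kcA   = {h, d, a, e, g, f}
  6. kckA  = {h, d, e, g, f}
  7. ckcA  = {b}
  8. ckckA = {b, a}
— saturated at 8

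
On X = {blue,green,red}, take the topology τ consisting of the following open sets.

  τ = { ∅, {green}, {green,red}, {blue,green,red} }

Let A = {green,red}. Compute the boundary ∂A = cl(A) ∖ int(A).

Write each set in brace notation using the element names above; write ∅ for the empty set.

{blue}

interior: largest open inside A is {green,red} (from ∅, {green}, {green,red})
cl via duality: int({blue}) = ∅, so X∖∅ = {blue,green,red}
cl∖int = {blue}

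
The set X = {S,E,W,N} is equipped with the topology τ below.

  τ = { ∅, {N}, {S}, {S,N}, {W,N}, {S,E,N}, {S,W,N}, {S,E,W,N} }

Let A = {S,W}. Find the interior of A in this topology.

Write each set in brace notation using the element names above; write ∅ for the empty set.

open subsets of A: ∅, {S}; so int(A) = {S}

{S}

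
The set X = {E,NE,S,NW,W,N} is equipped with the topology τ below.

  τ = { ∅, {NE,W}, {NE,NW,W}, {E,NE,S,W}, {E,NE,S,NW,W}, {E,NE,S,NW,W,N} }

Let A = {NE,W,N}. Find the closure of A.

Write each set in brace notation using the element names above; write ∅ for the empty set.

cl via duality: int({E,S,NW}) = ∅, so X∖∅ = {E,NE,S,NW,W,N}

{E,NE,S,NW,W,N}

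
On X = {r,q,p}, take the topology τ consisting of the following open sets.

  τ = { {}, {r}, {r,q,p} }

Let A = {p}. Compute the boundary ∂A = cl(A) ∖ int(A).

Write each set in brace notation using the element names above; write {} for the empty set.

open subsets of A: {}; so int(A) = {}
closure: X∖int(X∖A) = X∖{r} = {q,p}
∂A = {q,p} minus {} = {q,p}

{q,p}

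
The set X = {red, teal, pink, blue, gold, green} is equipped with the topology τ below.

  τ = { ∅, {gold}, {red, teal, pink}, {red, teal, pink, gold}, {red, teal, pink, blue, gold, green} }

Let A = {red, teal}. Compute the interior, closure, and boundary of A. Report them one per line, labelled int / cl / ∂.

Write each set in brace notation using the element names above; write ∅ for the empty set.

int(A) = ∅
cl(A)  = {red, teal, pink, blue, green}
∂A     = {red, teal, pink, blue, green}

opens ⊆ A: ∅; union → int = ∅
complement {pink, blue, gold, green}; its interior {gold}; cl(A) = X∖{gold} = {red, teal, pink, blue, green}
boundary = {red, teal, pink, blue, green} ∖ ∅ = {red, teal, pink, blue, green}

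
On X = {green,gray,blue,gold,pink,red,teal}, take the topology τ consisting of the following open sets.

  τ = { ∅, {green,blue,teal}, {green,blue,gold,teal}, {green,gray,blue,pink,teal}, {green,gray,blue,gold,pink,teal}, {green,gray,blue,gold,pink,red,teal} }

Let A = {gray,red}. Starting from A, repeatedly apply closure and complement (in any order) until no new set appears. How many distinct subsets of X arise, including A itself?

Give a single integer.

6

X∖A={green,blue,gold,pink,teal}, int(X∖A)={green,blue,gold,teal}, hence cl(A)={gray,pink,red}
Orbit (k=closure, c=complement):
  1. A     = {gray,red}
  2. kA    = {gray,pink,red}
  3. cA    = {green,blue,gold,pink,teal}
  4. ckA   = {green,blue,gold,teal}
  5. kcA   = {green,gray,blue,gold,pink,red,teal}
  6. ckcA  = ∅
(closed under both — stop)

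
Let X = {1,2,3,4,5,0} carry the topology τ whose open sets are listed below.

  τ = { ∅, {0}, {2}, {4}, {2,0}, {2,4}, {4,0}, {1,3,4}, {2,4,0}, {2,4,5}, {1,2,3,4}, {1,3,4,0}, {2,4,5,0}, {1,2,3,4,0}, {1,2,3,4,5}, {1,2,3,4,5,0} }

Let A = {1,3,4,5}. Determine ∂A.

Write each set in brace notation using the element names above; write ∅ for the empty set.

opens ⊆ A: ∅, {4}, {1,3,4}; union → int = {1,3,4}
complement {2,0}; its interior {2,0}; cl(A) = X∖{2,0} = {1,3,4,5}
boundary = {1,3,4,5} ∖ {1,3,4} = {5}

{5}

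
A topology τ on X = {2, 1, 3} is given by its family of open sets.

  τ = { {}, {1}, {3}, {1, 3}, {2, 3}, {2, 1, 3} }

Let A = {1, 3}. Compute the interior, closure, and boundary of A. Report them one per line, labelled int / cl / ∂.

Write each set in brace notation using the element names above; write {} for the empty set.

interior: largest open inside A is {1, 3} (from {}, {3}, {1}, {1, 3})
cl via duality: int({2}) = {}, so X∖{} = {2, 1, 3}
cl∖int = {2}

int(A) = {1, 3}
cl(A)  = {2, 1, 3}
∂A     = {2}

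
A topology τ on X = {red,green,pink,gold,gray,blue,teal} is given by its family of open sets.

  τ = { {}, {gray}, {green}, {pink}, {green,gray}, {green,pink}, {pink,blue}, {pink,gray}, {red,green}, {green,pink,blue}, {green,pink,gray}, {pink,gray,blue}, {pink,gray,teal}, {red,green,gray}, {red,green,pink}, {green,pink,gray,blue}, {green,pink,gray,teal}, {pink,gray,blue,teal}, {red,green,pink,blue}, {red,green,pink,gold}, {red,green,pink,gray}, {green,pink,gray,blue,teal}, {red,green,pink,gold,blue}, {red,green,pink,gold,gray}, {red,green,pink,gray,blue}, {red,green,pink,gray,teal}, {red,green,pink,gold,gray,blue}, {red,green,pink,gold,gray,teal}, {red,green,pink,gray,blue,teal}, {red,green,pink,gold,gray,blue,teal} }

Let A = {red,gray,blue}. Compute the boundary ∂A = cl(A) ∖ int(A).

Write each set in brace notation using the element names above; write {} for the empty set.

U open, U⊆A: {}, {gray}. int(A) = ⋃ = {gray}
X∖A={green,pink,gold,teal}, int(X∖A)={green,pink}, hence cl(A)={red,gold,gray,blue,teal}
∂A: remove int from cl → {red,gold,blue,teal}

{red,gold,blue,teal}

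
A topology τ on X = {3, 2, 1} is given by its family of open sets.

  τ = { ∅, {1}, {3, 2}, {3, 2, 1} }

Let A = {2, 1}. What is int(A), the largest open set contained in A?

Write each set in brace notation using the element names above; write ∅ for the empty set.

{1}

open subsets of A: ∅, {1}; so int(A) = {1}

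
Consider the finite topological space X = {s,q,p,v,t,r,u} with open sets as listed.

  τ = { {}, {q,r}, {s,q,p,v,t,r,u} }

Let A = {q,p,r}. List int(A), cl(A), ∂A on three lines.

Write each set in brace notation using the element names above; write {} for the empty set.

open subsets of A: {}, {q,r}; so int(A) = {q,r}
closure: X∖int(X∖A) = X∖{} = {s,q,p,v,t,r,u}
∂A = {s,q,p,v,t,r,u} minus {q,r} = {s,p,v,t,u}

int(A) = {q,r}
cl(A)  = {s,q,p,v,t,r,u}
∂A     = {s,p,v,t,u}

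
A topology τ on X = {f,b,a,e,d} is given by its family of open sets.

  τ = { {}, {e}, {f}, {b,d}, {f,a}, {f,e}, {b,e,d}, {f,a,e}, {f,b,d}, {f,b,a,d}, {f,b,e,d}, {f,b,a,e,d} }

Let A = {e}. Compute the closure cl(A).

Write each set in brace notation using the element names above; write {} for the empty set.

{e}

cl via duality: int({f,b,a,d}) = {f,b,a,d}, so X∖{f,b,a,d} = {e}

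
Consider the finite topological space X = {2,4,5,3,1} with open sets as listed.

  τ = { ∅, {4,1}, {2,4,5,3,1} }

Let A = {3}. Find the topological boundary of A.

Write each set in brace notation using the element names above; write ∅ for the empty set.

opens ⊆ A: ∅; union → int = ∅
complement {2,4,5,1}; its interior {4,1}; cl(A) = X∖{4,1} = {2,5,3}
boundary = {2,5,3} ∖ ∅ = {2,5,3}

{2,5,3}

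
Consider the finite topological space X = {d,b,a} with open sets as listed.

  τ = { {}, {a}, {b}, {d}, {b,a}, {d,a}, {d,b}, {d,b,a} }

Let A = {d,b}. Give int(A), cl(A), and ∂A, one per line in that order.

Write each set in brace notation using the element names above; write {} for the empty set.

opens ⊆ A: {}, {b}, {d}, {d,b}; union → int = {d,b}
complement {a}; its interior {a}; cl(A) = X∖{a} = {d,b}
boundary = {d,b} ∖ {d,b} = {}

int(A) = {d,b}
cl(A)  = {d,b}
∂A     = {}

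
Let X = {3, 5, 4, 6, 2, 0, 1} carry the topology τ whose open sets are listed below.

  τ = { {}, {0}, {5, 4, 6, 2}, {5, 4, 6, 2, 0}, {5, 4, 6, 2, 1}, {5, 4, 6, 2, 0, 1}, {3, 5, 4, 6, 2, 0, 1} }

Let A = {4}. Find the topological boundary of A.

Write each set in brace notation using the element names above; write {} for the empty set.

open subsets of A: {}; so int(A) = {}
closure: X∖int(X∖A) = X∖{0} = {3, 5, 4, 6, 2, 1}
∂A = {3, 5, 4, 6, 2, 1} minus {} = {3, 5, 4, 6, 2, 1}

{3, 5, 4, 6, 2, 1}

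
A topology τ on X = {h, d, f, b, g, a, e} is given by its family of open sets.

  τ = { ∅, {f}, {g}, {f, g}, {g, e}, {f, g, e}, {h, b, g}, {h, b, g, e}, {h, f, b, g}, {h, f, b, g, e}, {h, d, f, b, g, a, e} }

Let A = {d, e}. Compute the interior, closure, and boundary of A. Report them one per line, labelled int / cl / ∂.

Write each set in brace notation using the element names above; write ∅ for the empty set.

int(A) = ∅
cl(A)  = {d, a, e}
∂A     = {d, a, e}

interior: largest open inside A is ∅ (from ∅)
cl via duality: int({h, f, b, g, a}) = {h, f, b, g}, so X∖{h, f, b, g} = {d, a, e}
cl∖int = {d, a, e}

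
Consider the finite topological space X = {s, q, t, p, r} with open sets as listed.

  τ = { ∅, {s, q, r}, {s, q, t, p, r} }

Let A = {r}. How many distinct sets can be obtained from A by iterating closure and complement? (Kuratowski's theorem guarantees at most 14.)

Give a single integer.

4

complement {s, q, t, p}; its interior ∅; cl(A) = X∖∅ = {s, q, t, p, r}
With k = closure, c = complement:
  1. A     = {r}
  2. kA    = {s, q, t, p, r}
  3. cA    = {s, q, t, p}
  4. ckA   = ∅
k, c of each give nothing new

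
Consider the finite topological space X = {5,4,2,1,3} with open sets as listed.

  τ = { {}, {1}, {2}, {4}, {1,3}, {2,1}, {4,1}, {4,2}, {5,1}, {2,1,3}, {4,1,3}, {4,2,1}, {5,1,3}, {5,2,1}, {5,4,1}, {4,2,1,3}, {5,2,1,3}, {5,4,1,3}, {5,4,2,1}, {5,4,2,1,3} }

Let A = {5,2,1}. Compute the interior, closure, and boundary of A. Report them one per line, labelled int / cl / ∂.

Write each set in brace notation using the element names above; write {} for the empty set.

int(A) = {5,2,1}
cl(A)  = {5,2,1,3}
∂A     = {3}

U open, U⊆A: {}, {1}, {2}, {5,1}, {2,1}, {5,2,1}. int(A) = ⋃ = {5,2,1}
X∖A={4,3}, int(X∖A)={4}, hence cl(A)={5,2,1,3}
∂A: remove int from cl → {3}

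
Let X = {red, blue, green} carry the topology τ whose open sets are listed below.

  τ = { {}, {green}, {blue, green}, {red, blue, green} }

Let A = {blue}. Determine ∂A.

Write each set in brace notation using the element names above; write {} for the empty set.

{red, blue}

open subsets of A: {}; so int(A) = {}
closure: X∖int(X∖A) = X∖{green} = {red, blue}
∂A = {red, blue} minus {} = {red, blue}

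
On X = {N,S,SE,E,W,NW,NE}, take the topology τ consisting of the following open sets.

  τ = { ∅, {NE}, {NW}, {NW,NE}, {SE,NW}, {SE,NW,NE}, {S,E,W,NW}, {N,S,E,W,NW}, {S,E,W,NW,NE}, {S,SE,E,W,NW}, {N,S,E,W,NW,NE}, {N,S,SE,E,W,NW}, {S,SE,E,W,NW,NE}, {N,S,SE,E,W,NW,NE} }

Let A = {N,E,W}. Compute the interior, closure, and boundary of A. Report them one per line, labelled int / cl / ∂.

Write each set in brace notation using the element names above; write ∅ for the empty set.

interior: largest open inside A is ∅ (from ∅)
cl via duality: int({S,SE,NW,NE}) = {SE,NW,NE}, so X∖{SE,NW,NE} = {N,S,E,W}
cl∖int = {N,S,E,W}

int(A) = ∅
cl(A)  = {N,S,E,W}
∂A     = {N,S,E,W}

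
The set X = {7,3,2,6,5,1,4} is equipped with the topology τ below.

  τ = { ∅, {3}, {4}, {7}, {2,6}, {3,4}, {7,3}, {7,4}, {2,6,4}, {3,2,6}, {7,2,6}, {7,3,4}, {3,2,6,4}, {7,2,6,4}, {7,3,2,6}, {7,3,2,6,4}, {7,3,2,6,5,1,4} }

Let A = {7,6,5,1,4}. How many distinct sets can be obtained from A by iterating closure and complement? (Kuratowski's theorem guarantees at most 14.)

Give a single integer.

X∖A={3,2}, int(X∖A)={3}, hence cl(A)={7,2,6,5,1,4}
Orbit (k=closure, c=complement):
  1. A     = {7,6,5,1,4}
  2. kA    = {7,2,6,5,1,4}
  3. cA    = {3,2}
  4. ckA   = {3}
  5. kcA   = {3,2,6,5,1}
  6. kckA  = {3,5,1}
  7. ckcA  = {7,4}
  8. ckckA = {7,2,6,4}
  9. kckcA = {7,5,1,4}
  10. ckckcA = {3,2,6}
(closed under both — stop)

10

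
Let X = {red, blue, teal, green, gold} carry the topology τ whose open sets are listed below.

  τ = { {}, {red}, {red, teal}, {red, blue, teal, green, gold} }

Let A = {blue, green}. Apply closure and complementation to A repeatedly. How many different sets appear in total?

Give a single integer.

6

cl via duality: int({red, teal, gold}) = {red, teal}, so X∖{red, teal} = {blue, green, gold}
Write k for closure, c for complement:
  1. A     = {blue, green}
  2. kA    = {blue, green, gold}
  3. cA    = {red, teal, gold}
  4. ckA   = {red, teal}
  5. kcA   = {red, blue, teal, green, gold}
  6. ckcA  = {}
applying k or c yields no new set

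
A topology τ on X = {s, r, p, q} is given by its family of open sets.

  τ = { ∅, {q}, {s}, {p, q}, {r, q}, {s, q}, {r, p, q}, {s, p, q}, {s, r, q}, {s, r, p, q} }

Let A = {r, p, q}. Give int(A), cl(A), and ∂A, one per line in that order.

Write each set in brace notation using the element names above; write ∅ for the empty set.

int(A) = {r, p, q}
cl(A)  = {r, p, q}
∂A     = ∅

open subsets of A: ∅, {q}, {r, q}, {p, q}, {r, p, q}; so int(A) = {r, p, q}
closure: X∖int(X∖A) = X∖{s} = {r, p, q}
∂A = {r, p, q} minus {r, p, q} = ∅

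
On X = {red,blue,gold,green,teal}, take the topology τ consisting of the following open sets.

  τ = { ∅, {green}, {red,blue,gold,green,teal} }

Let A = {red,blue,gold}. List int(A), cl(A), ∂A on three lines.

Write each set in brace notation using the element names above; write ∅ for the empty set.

int(A) = ∅
cl(A)  = {red,blue,gold,teal}
∂A     = {red,blue,gold,teal}

interior: largest open inside A is ∅ (from ∅)
cl via duality: int({green,teal}) = {green}, so X∖{green} = {red,blue,gold,teal}
cl∖int = {red,blue,gold,teal}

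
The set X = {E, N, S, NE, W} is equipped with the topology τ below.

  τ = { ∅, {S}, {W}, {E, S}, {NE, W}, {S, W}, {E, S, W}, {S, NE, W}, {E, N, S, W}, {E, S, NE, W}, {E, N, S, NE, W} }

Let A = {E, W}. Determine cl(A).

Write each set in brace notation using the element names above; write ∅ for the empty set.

X∖A={N, S, NE}, int(X∖A)={S}, hence cl(A)={E, N, NE, W}

{E, N, NE, W}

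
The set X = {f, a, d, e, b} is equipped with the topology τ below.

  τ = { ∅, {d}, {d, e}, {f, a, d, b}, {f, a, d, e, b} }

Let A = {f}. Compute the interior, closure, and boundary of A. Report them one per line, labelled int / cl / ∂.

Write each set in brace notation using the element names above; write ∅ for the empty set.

opens ⊆ A: ∅; union → int = ∅
complement {a, d, e, b}; its interior {d, e}; cl(A) = X∖{d, e} = {f, a, b}
boundary = {f, a, b} ∖ ∅ = {f, a, b}

int(A) = ∅
cl(A)  = {f, a, b}
∂A     = {f, a, b}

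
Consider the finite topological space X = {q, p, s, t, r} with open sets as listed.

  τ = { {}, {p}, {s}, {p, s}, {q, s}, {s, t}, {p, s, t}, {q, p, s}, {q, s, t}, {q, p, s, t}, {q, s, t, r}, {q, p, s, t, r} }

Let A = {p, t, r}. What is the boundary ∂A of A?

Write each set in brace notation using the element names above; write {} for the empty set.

interior: largest open inside A is {p} (from {}, {p})
cl via duality: int({q, s}) = {q, s}, so X∖{q, s} = {p, t, r}
cl∖int = {t, r}

{t, r}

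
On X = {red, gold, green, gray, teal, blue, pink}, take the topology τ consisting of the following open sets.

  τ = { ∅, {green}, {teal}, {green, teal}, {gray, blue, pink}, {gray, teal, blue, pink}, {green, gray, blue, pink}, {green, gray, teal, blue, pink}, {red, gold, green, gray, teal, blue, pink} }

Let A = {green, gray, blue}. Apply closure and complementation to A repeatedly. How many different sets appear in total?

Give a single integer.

closure: X∖int(X∖A) = X∖{teal} = {red, gold, green, gray, blue, pink}
Let k=closure and c=complement:
  1. A     = {green, gray, blue}
  2. kA    = {red, gold, green, gray, blue, pink}
  3. cA    = {red, gold, teal, pink}
  4. ckA   = {teal}
  5. kcA   = {red, gold, gray, teal, blue, pink}
  6. kckA  = {red, gold, teal}
  7. ckcA  = {green}
  8. ckckA = {green, gray, blue, pink}
  9. kckcA = {red, gold, green}
  10. ckckcA = {gray, teal, blue, pink}
— saturated at 10

10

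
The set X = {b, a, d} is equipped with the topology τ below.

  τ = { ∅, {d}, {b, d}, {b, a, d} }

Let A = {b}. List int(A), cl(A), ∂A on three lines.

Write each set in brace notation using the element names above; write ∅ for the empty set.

U open, U⊆A: ∅. int(A) = ⋃ = ∅
X∖A={a, d}, int(X∖A)={d}, hence cl(A)={b, a}
∂A: remove int from cl → {b, a}

int(A) = ∅
cl(A)  = {b, a}
∂A     = {b, a}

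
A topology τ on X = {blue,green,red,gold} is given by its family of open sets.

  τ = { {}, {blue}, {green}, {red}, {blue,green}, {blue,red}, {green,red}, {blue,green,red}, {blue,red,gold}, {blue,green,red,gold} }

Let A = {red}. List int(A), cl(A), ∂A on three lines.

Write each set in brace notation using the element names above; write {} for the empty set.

int(A) = {red}
cl(A)  = {red,gold}
∂A     = {gold}

U open, U⊆A: {}, {red}. int(A) = ⋃ = {red}
X∖A={blue,green,gold}, int(X∖A)={blue,green}, hence cl(A)={red,gold}
∂A: remove int from cl → {gold}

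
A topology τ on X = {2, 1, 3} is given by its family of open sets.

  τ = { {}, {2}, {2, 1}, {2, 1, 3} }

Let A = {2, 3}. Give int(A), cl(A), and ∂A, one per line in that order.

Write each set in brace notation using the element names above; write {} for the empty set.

int(A) = {2}
cl(A)  = {2, 1, 3}
∂A     = {1, 3}

opens ⊆ A: {}, {2}; union → int = {2}
complement {1}; its interior {}; cl(A) = X∖{} = {2, 1, 3}
boundary = {2, 1, 3} ∖ {2} = {1, 3}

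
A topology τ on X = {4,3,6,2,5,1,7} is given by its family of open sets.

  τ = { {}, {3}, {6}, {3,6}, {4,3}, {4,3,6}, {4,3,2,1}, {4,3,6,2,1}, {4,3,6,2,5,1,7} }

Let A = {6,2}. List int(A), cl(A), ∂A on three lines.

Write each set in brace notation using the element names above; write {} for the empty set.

int(A) = {6}
cl(A)  = {6,2,5,1,7}
∂A     = {2,5,1,7}

interior: largest open inside A is {6} (from {}, {6})
cl via duality: int({4,3,5,1,7}) = {4,3}, so X∖{4,3} = {6,2,5,1,7}
cl∖int = {2,5,1,7}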